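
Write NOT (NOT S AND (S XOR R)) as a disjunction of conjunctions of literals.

S OR (NOT S AND NOT R)

NOT (NOT S AND (S XOR R))
= NOT (NOT S AND ((S AND NOT R) OR (NOT S AND R)))   (expand XOR)
= NOT NOT S OR NOT ((S AND NOT R) OR (NOT S AND R))   (De Morgan)
= S OR NOT ((S AND NOT R) OR (NOT S AND R))   (double negation)
= S OR (NOT (S AND NOT R) AND NOT (NOT S AND R))   (De Morgan)
= S OR ((NOT S OR NOT NOT R) AND NOT (NOT S AND R))   (De Morgan)
= S OR ((NOT S OR R) AND NOT (NOT S AND R))   (double negation)
= S OR ((NOT S OR R) AND (NOT NOT S OR NOT R))   (De Morgan)
= S OR ((NOT S OR R) AND (S OR NOT R))   (double negation)
= S OR (NOT S AND S) OR (NOT S AND NOT R) OR (R AND S) OR (R AND NOT R)   (distribute AND over OR)
= S OR (NOT S AND NOT R)   (simplify)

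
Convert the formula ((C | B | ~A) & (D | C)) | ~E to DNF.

C | (B & D) | (~A & D) | ~E

((C | B | ~A) & (D | C)) | ~E
⇔ (C & D) | (C & C) | (B & D) | (B & C) | (~A & D) | (~A & C) | ~E   — distribute & over |
⇔ C | (B & D) | (~A & D) | ~E   — simplify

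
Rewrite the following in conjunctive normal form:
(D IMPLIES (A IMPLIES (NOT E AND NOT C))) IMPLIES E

(D OR E) AND (A OR E) AND (E OR C)

(D IMPLIES (A IMPLIES (NOT E AND NOT C))) IMPLIES E
≡ NOT (D IMPLIES (A IMPLIES (NOT E AND NOT C))) OR E   [eliminate IMPLIES]
≡ NOT (NOT D OR (A IMPLIES (NOT E AND NOT C))) OR E   [eliminate IMPLIES]
≡ NOT (NOT D OR NOT A OR (NOT E AND NOT C)) OR E   [eliminate IMPLIES]
≡ (NOT NOT D AND NOT NOT A AND NOT (NOT E AND NOT C)) OR E   [De Morgan]
≡ (D AND NOT NOT A AND NOT (NOT E AND NOT C)) OR E   [double negation]
≡ (D AND A AND NOT (NOT E AND NOT C)) OR E   [double negation]
≡ (D AND A AND (NOT NOT E OR NOT NOT C)) OR E   [De Morgan]
≡ (D AND A AND (E OR NOT NOT C)) OR E   [double negation]
≡ (D AND A AND (E OR C)) OR E   [double negation]
≡ (D OR E) AND (A OR E) AND (E OR C OR E)   [distribute OR over AND]
≡ (D OR E) AND (A OR E) AND (E OR C)   [simplify]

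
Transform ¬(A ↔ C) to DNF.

¬(A ↔ C)
≡ ¬((A → C) ∧ (C → A))   [eliminate ↔]
≡ ¬((¬A ∨ C) ∧ (C → A))   [eliminate →]
≡ ¬((¬A ∨ C) ∧ (¬C ∨ A))   [eliminate →]
≡ ¬(¬A ∨ C) ∨ ¬(¬C ∨ A)   [De Morgan]
≡ (¬¬A ∧ ¬C) ∨ ¬(¬C ∨ A)   [De Morgan]
≡ (A ∧ ¬C) ∨ ¬(¬C ∨ A)   [double negation]
≡ (A ∧ ¬C) ∨ (¬¬C ∧ ¬A)   [De Morgan]
≡ (A ∧ ¬C) ∨ (C ∧ ¬A)   [double negation]

(A ∧ ¬C) ∨ (C ∧ ¬A)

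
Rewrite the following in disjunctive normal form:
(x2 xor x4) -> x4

(x2 xor x4) -> x4
⇔ ~(x2 xor x4) | x4   [eliminate ->]
⇔ ~((x2 & ~x4) | (~x2 & x4)) | x4   [expand xor]
⇔ (~(x2 & ~x4) & ~(~x2 & x4)) | x4   [De Morgan]
⇔ ((~x2 | ~~x4) & ~(~x2 & x4)) | x4   [De Morgan]
⇔ ((~x2 | x4) & ~(~x2 & x4)) | x4   [double negation]
⇔ ((~x2 | x4) & (~~x2 | ~x4)) | x4   [De Morgan]
⇔ ((~x2 | x4) & (x2 | ~x4)) | x4   [double negation]
⇔ (~x2 & x2) | (~x2 & ~x4) | (x4 & x2) | (x4 & ~x4) | x4   [distribute & over |]
⇔ (~x2 & ~x4) | x4   [simplify]

(~x2 & ~x4) | x4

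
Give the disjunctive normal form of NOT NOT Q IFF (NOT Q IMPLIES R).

NOT NOT Q IFF (NOT Q IMPLIES R)
= (NOT NOT Q IMPLIES (NOT Q IMPLIES R)) AND ((NOT Q IMPLIES R) IMPLIES NOT NOT Q)   [eliminate IFF]
= (NOT NOT NOT Q OR (NOT Q IMPLIES R)) AND ((NOT Q IMPLIES R) IMPLIES NOT NOT Q)   [eliminate IMPLIES]
= (NOT NOT NOT Q OR NOT NOT Q OR R) AND ((NOT Q IMPLIES R) IMPLIES NOT NOT Q)   [eliminate IMPLIES]
= (NOT NOT NOT Q OR NOT NOT Q OR R) AND (NOT (NOT Q IMPLIES R) OR NOT NOT Q)   [eliminate IMPLIES]
= (NOT NOT NOT Q OR NOT NOT Q OR R) AND (NOT (NOT NOT Q OR R) OR NOT NOT Q)   [eliminate IMPLIES]
= (NOT Q OR NOT NOT Q OR R) AND (NOT (NOT NOT Q OR R) OR NOT NOT Q)   [double negation]
= (NOT Q OR Q OR R) AND (NOT (NOT NOT Q OR R) OR NOT NOT Q)   [double negation]
= (NOT Q OR Q OR R) AND ((NOT NOT NOT Q AND NOT R) OR NOT NOT Q)   [De Morgan]
= (NOT Q OR Q OR R) AND ((NOT Q AND NOT R) OR NOT NOT Q)   [double negation]
= (NOT Q OR Q OR R) AND ((NOT Q AND NOT R) OR Q)   [double negation]
= (NOT Q AND NOT Q AND NOT R) OR (NOT Q AND Q) OR (Q AND NOT Q AND NOT R) OR (Q AND Q) OR (R AND NOT Q AND NOT R) OR (R AND Q)   [distribute AND over OR]
= (NOT Q AND NOT R) OR Q   [simplify]

(NOT Q AND NOT R) OR Q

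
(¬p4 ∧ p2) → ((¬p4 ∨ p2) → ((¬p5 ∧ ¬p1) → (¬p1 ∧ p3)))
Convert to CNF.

p4 ∨ ¬p2 ∨ p5 ∨ p1 ∨ p3

(¬p4 ∧ p2) → ((¬p4 ∨ p2) → ((¬p5 ∧ ¬p1) → (¬p1 ∧ p3)))
≡ ¬(¬p4 ∧ p2) ∨ ((¬p4 ∨ p2) → ((¬p5 ∧ ¬p1) → (¬p1 ∧ p3)))   (eliminate →)
≡ ¬(¬p4 ∧ p2) ∨ ¬(¬p4 ∨ p2) ∨ ((¬p5 ∧ ¬p1) → (¬p1 ∧ p3))   (eliminate →)
≡ ¬(¬p4 ∧ p2) ∨ ¬(¬p4 ∨ p2) ∨ ¬(¬p5 ∧ ¬p1) ∨ (¬p1 ∧ p3)   (eliminate →)
≡ ¬¬p4 ∨ ¬p2 ∨ ¬(¬p4 ∨ p2) ∨ ¬(¬p5 ∧ ¬p1) ∨ (¬p1 ∧ p3)   (De Morgan)
≡ p4 ∨ ¬p2 ∨ ¬(¬p4 ∨ p2) ∨ ¬(¬p5 ∧ ¬p1) ∨ (¬p1 ∧ p3)   (double negation)
≡ p4 ∨ ¬p2 ∨ (¬¬p4 ∧ ¬p2) ∨ ¬(¬p5 ∧ ¬p1) ∨ (¬p1 ∧ p3)   (De Morgan)
≡ p4 ∨ ¬p2 ∨ (p4 ∧ ¬p2) ∨ ¬(¬p5 ∧ ¬p1) ∨ (¬p1 ∧ p3)   (double negation)
≡ p4 ∨ ¬p2 ∨ (p4 ∧ ¬p2) ∨ ¬¬p5 ∨ ¬¬p1 ∨ (¬p1 ∧ p3)   (De Morgan)
≡ p4 ∨ ¬p2 ∨ (p4 ∧ ¬p2) ∨ p5 ∨ ¬¬p1 ∨ (¬p1 ∧ p3)   (double negation)
≡ p4 ∨ ¬p2 ∨ (p4 ∧ ¬p2) ∨ p5 ∨ p1 ∨ (¬p1 ∧ p3)   (double negation)
≡ (p4 ∨ ¬p2 ∨ p4 ∨ p5 ∨ p1 ∨ ¬p1) ∧ (p4 ∨ ¬p2 ∨ p4 ∨ p5 ∨ p1 ∨ p3) ∧ (p4 ∨ ¬p2 ∨ ¬p2 ∨ p5 ∨ p1 ∨ ¬p1) ∧ (p4 ∨ ¬p2 ∨ ¬p2 ∨ p5 ∨ p1 ∨ p3)   (distribute ∨ over ∧)
≡ p4 ∨ ¬p2 ∨ p5 ∨ p1 ∨ p3   (simplify)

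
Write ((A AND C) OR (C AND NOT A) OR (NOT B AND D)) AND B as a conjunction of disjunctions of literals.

((A AND C) OR (C AND NOT A) OR (NOT B AND D)) AND B
= (A OR C OR NOT B) AND (A OR C OR D) AND (A OR NOT A OR NOT B) AND (A OR NOT A OR D) AND (C OR C OR NOT B) AND (C OR C OR D) AND (C OR NOT A OR NOT B) AND (C OR NOT A OR D) AND B   [distribute OR over AND]
= (C OR NOT B) AND (C OR D) AND B   [simplify]

(C OR NOT B) AND (C OR D) AND B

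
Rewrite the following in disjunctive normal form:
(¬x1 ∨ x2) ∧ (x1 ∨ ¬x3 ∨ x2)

¬x1 ∧ ¬x3 ∨ x2

(¬x1 ∨ x2) ∧ (x1 ∨ ¬x3 ∨ x2)
≡ ¬x1 ∧ x1 ∨ ¬x1 ∧ ¬x3 ∨ ¬x1 ∧ x2 ∨ x2 ∧ x1 ∨ x2 ∧ ¬x3 ∨ x2 ∧ x2   [distribute ∧ over ∨]
≡ ¬x1 ∧ ¬x3 ∨ x2   [simplify]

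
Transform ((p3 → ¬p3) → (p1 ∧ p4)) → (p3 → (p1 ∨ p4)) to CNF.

((p3 → ¬p3) → (p1 ∧ p4)) → (p3 → (p1 ∨ p4))
≡ ¬((p3 → ¬p3) → (p1 ∧ p4)) ∨ (p3 → (p1 ∨ p4))   (eliminate →)
≡ ¬(¬(p3 → ¬p3) ∨ (p1 ∧ p4)) ∨ (p3 → (p1 ∨ p4))   (eliminate →)
≡ ¬(¬(¬p3 ∨ ¬p3) ∨ (p1 ∧ p4)) ∨ (p3 → (p1 ∨ p4))   (eliminate →)
≡ ¬(¬(¬p3 ∨ ¬p3) ∨ (p1 ∧ p4)) ∨ ¬p3 ∨ p1 ∨ p4   (eliminate →)
≡ (¬¬(¬p3 ∨ ¬p3) ∧ ¬(p1 ∧ p4)) ∨ ¬p3 ∨ p1 ∨ p4   (De Morgan)
≡ ((¬p3 ∨ ¬p3) ∧ ¬(p1 ∧ p4)) ∨ ¬p3 ∨ p1 ∨ p4   (double negation)
≡ ((¬p3 ∨ ¬p3) ∧ (¬p1 ∨ ¬p4)) ∨ ¬p3 ∨ p1 ∨ p4   (De Morgan)
≡ (¬p3 ∨ ¬p3 ∨ ¬p3 ∨ p1 ∨ p4) ∧ (¬p1 ∨ ¬p4 ∨ ¬p3 ∨ p1 ∨ p4)   (distribute ∨ over ∧)
≡ ¬p3 ∨ p1 ∨ p4   (simplify)

¬p3 ∨ p1 ∨ p4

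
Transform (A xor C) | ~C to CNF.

(A xor C) | ~C
≡ ((A | C) & ~(A & C)) | ~C   [expand xor]
≡ ((A | C) & (~A | ~C)) | ~C   [De Morgan]
≡ (A | C | ~C) & (~A | ~C | ~C)   [distribute | over &]
≡ ~A | ~C   [simplify]

~A | ~C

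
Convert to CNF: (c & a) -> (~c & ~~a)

(c & a) -> (~c & ~~a)
≡ ~(c & a) | (~c & ~~a)   (eliminate ->)
≡ ~c | ~a | (~c & ~~a)   (De Morgan)
≡ ~c | ~a | (~c & a)   (double negation)
≡ (~c | ~a | ~c) & (~c | ~a | a)   (distribute | over &)
≡ ~c | ~a   (simplify)

~c | ~a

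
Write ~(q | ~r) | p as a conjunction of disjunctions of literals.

~(q | ~r) | p
⇔ (~q & ~~r) | p   — De Morgan
⇔ (~q & r) | p   — double negation
⇔ (~q | p) & (r | p)   — distribute | over &

(~q | p) & (r | p)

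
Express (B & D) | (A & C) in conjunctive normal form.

(B | A) & (B | C) & (D | A) & (D | C)

(B & D) | (A & C)
≡ (B | A) & (B | C) & (D | A) & (D | C)   (distribute | over &)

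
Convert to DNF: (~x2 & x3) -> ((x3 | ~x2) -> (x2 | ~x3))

(~x2 & x3) -> ((x3 | ~x2) -> (x2 | ~x3))
≡ ~(~x2 & x3) | ((x3 | ~x2) -> (x2 | ~x3))
≡ ~(~x2 & x3) | ~(x3 | ~x2) | x2 | ~x3
≡ ~~x2 | ~x3 | ~(x3 | ~x2) | x2 | ~x3
≡ x2 | ~x3 | ~(x3 | ~x2) | x2 | ~x3
≡ x2 | ~x3 | (~x3 & ~~x2) | x2 | ~x3
≡ x2 | ~x3 | (~x3 & x2) | x2 | ~x3
≡ x2 | ~x3

x2 | ~x3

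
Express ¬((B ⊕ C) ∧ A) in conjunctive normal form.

¬((B ⊕ C) ∧ A)
≡ ¬((B ∨ C) ∧ ¬(B ∧ C) ∧ A)
≡ ¬(B ∨ C) ∨ ¬¬(B ∧ C) ∨ ¬A
≡ ¬B ∧ ¬C ∨ ¬¬(B ∧ C) ∨ ¬A
≡ ¬B ∧ ¬C ∨ B ∧ C ∨ ¬A
≡ (¬B ∨ B ∨ ¬A) ∧ (¬B ∨ C ∨ ¬A) ∧ (¬C ∨ B ∨ ¬A) ∧ (¬C ∨ C ∨ ¬A)
≡ (¬B ∨ C ∨ ¬A) ∧ (¬C ∨ B ∨ ¬A)

(¬B ∨ C ∨ ¬A) ∧ (¬C ∨ B ∨ ¬A)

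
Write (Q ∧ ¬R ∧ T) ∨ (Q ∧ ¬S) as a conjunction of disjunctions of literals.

Q ∧ (¬R ∨ ¬S) ∧ (T ∨ ¬S)

(Q ∧ ¬R ∧ T) ∨ (Q ∧ ¬S)
≡ (Q ∨ Q) ∧ (Q ∨ ¬S) ∧ (¬R ∨ Q) ∧ (¬R ∨ ¬S) ∧ (T ∨ Q) ∧ (T ∨ ¬S)   (distribute ∨ over ∧)
≡ Q ∧ (¬R ∨ ¬S) ∧ (T ∨ ¬S)   (simplify)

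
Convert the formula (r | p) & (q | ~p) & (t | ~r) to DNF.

(r | p) & (q | ~p) & (t | ~r)
⇔ (r & q & t) | (r & q & ~r) | (r & ~p & t) | (r & ~p & ~r) | (p & q & t) | (p & q & ~r) | (p & ~p & t) | (p & ~p & ~r)   (distribute & over |)
⇔ (r & q & t) | (r & ~p & t) | (p & q & t) | (p & q & ~r)   (simplify)

(r & q & t) | (r & ~p & t) | (p & q & t) | (p & q & ~r)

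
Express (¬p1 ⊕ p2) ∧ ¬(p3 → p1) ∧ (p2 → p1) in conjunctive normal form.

(¬p1 ⊕ p2) ∧ ¬(p3 → p1) ∧ (p2 → p1)
≡ (¬p1 ∨ p2) ∧ ¬(¬p1 ∧ p2) ∧ ¬(p3 → p1) ∧ (p2 → p1)
≡ (¬p1 ∨ p2) ∧ ¬(¬p1 ∧ p2) ∧ ¬(¬p3 ∨ p1) ∧ (p2 → p1)
≡ (¬p1 ∨ p2) ∧ ¬(¬p1 ∧ p2) ∧ ¬(¬p3 ∨ p1) ∧ (¬p2 ∨ p1)
≡ (¬p1 ∨ p2) ∧ (¬¬p1 ∨ ¬p2) ∧ ¬(¬p3 ∨ p1) ∧ (¬p2 ∨ p1)
≡ (¬p1 ∨ p2) ∧ (p1 ∨ ¬p2) ∧ ¬(¬p3 ∨ p1) ∧ (¬p2 ∨ p1)
≡ (¬p1 ∨ p2) ∧ (p1 ∨ ¬p2) ∧ ¬¬p3 ∧ ¬p1 ∧ (¬p2 ∨ p1)
≡ (¬p1 ∨ p2) ∧ (p1 ∨ ¬p2) ∧ p3 ∧ ¬p1 ∧ (¬p2 ∨ p1)
≡ (p1 ∨ ¬p2) ∧ p3 ∧ ¬p1

(p1 ∨ ¬p2) ∧ p3 ∧ ¬p1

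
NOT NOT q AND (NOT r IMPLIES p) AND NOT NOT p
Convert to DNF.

NOT NOT q AND (NOT r IMPLIES p) AND NOT NOT p
= NOT NOT q AND (NOT NOT r OR p) AND NOT NOT p   [eliminate IMPLIES]
= q AND (NOT NOT r OR p) AND NOT NOT p   [double negation]
= q AND (r OR p) AND NOT NOT p   [double negation]
= q AND (r OR p) AND p   [double negation]
= (q AND r AND p) OR (q AND p AND p)   [distribute AND over OR]
= q AND p   [simplify]

q AND p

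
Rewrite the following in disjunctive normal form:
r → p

r → p
≡ ¬r ∨ p   [eliminate →]

¬r ∨ p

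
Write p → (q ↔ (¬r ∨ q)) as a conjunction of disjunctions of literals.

¬p ∨ r ∨ q

p → (q ↔ (¬r ∨ q))
≡ ¬p ∨ (q ↔ (¬r ∨ q))   (eliminate →)
≡ ¬p ∨ ((q → (¬r ∨ q)) ∧ ((¬r ∨ q) → q))   (eliminate ↔)
≡ ¬p ∨ ((¬q ∨ ¬r ∨ q) ∧ ((¬r ∨ q) → q))   (eliminate →)
≡ ¬p ∨ ((¬q ∨ ¬r ∨ q) ∧ (¬(¬r ∨ q) ∨ q))   (eliminate →)
≡ ¬p ∨ ((¬q ∨ ¬r ∨ q) ∧ ((¬¬r ∧ ¬q) ∨ q))   (De Morgan)
≡ ¬p ∨ ((¬q ∨ ¬r ∨ q) ∧ ((r ∧ ¬q) ∨ q))   (double negation)
≡ (¬p ∨ ¬q ∨ ¬r ∨ q) ∧ (¬p ∨ r ∨ q) ∧ (¬p ∨ ¬q ∨ q)   (distribute ∨ over ∧)
≡ ¬p ∨ r ∨ q   (simplify)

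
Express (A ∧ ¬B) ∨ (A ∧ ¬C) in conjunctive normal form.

(A ∧ ¬B) ∨ (A ∧ ¬C)
≡ (A ∨ A) ∧ (A ∨ ¬C) ∧ (¬B ∨ A) ∧ (¬B ∨ ¬C)   (distribute ∨ over ∧)
≡ A ∧ (¬B ∨ ¬C)   (simplify)

A ∧ (¬B ∨ ¬C)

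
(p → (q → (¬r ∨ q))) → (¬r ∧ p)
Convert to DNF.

¬r ∧ p

(p → (q → (¬r ∨ q))) → (¬r ∧ p)
= ¬(p → (q → (¬r ∨ q))) ∨ (¬r ∧ p)   [eliminate →]
= ¬(¬p ∨ (q → (¬r ∨ q))) ∨ (¬r ∧ p)   [eliminate →]
= ¬(¬p ∨ ¬q ∨ ¬r ∨ q) ∨ (¬r ∧ p)   [eliminate →]
= (¬¬p ∧ ¬¬q ∧ ¬¬r ∧ ¬q) ∨ (¬r ∧ p)   [De Morgan]
= (p ∧ ¬¬q ∧ ¬¬r ∧ ¬q) ∨ (¬r ∧ p)   [double negation]
= (p ∧ q ∧ ¬¬r ∧ ¬q) ∨ (¬r ∧ p)   [double negation]
= (p ∧ q ∧ r ∧ ¬q) ∨ (¬r ∧ p)   [double negation]
= ¬r ∧ p   [simplify]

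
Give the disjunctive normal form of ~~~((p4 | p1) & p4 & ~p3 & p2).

~~~((p4 | p1) & p4 & ~p3 & p2)
= ~((p4 | p1) & p4 & ~p3 & p2)
= ~(p4 | p1) | ~p4 | ~~p3 | ~p2
= (~p4 & ~p1) | ~p4 | ~~p3 | ~p2
= (~p4 & ~p1) | ~p4 | p3 | ~p2
= ~p4 | p3 | ~p2

~p4 | p3 | ~p2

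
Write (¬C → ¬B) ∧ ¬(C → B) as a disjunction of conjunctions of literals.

C ∧ ¬B

(¬C → ¬B) ∧ ¬(C → B)
≡ (¬¬C ∨ ¬B) ∧ ¬(C → B)   [eliminate →]
≡ (¬¬C ∨ ¬B) ∧ ¬(¬C ∨ B)   [eliminate →]
≡ (C ∨ ¬B) ∧ ¬(¬C ∨ B)   [double negation]
≡ (C ∨ ¬B) ∧ ¬¬C ∧ ¬B   [De Morgan]
≡ (C ∨ ¬B) ∧ C ∧ ¬B   [double negation]
≡ (C ∧ C ∧ ¬B) ∨ (¬B ∧ C ∧ ¬B)   [distribute ∧ over ∨]
≡ C ∧ ¬B   [simplify]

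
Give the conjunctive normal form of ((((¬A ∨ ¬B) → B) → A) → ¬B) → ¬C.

(¬B ∨ A ∨ ¬C) ∧ (B ∨ ¬C)

((((¬A ∨ ¬B) → B) → A) → ¬B) → ¬C
≡ ¬((((¬A ∨ ¬B) → B) → A) → ¬B) ∨ ¬C   [eliminate →]
≡ ¬(¬(((¬A ∨ ¬B) → B) → A) ∨ ¬B) ∨ ¬C   [eliminate →]
≡ ¬(¬(¬((¬A ∨ ¬B) → B) ∨ A) ∨ ¬B) ∨ ¬C   [eliminate →]
≡ ¬(¬(¬(¬(¬A ∨ ¬B) ∨ B) ∨ A) ∨ ¬B) ∨ ¬C   [eliminate →]
≡ (¬¬(¬(¬(¬A ∨ ¬B) ∨ B) ∨ A) ∧ ¬¬B) ∨ ¬C   [De Morgan]
≡ ((¬(¬(¬A ∨ ¬B) ∨ B) ∨ A) ∧ ¬¬B) ∨ ¬C   [double negation]
≡ (((¬¬(¬A ∨ ¬B) ∧ ¬B) ∨ A) ∧ ¬¬B) ∨ ¬C   [De Morgan]
≡ ((((¬A ∨ ¬B) ∧ ¬B) ∨ A) ∧ ¬¬B) ∨ ¬C   [double negation]
≡ ((((¬A ∨ ¬B) ∧ ¬B) ∨ A) ∧ B) ∨ ¬C   [double negation]
≡ (¬A ∨ ¬B ∨ A ∨ ¬C) ∧ (¬B ∨ A ∨ ¬C) ∧ (B ∨ ¬C)   [distribute ∨ over ∧]
≡ (¬B ∨ A ∨ ¬C) ∧ (B ∨ ¬C)   [simplify]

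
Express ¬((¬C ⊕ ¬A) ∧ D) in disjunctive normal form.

(C ∧ A) ∨ (¬A ∧ ¬C) ∨ ¬D

¬((¬C ⊕ ¬A) ∧ D)
= ¬(((¬C ∧ ¬¬A) ∨ (¬¬C ∧ ¬A)) ∧ D)   [expand ⊕]
= ¬((¬C ∧ ¬¬A) ∨ (¬¬C ∧ ¬A)) ∨ ¬D   [De Morgan]
= (¬(¬C ∧ ¬¬A) ∧ ¬(¬¬C ∧ ¬A)) ∨ ¬D   [De Morgan]
= ((¬¬C ∨ ¬¬¬A) ∧ ¬(¬¬C ∧ ¬A)) ∨ ¬D   [De Morgan]
= ((C ∨ ¬¬¬A) ∧ ¬(¬¬C ∧ ¬A)) ∨ ¬D   [double negation]
= ((C ∨ ¬A) ∧ ¬(¬¬C ∧ ¬A)) ∨ ¬D   [double negation]
= ((C ∨ ¬A) ∧ (¬¬¬C ∨ ¬¬A)) ∨ ¬D   [De Morgan]
= ((C ∨ ¬A) ∧ (¬C ∨ ¬¬A)) ∨ ¬D   [double negation]
= ((C ∨ ¬A) ∧ (¬C ∨ A)) ∨ ¬D   [double negation]
= (C ∧ ¬C) ∨ (C ∧ A) ∨ (¬A ∧ ¬C) ∨ (¬A ∧ A) ∨ ¬D   [distribute ∧ over ∨]
= (C ∧ A) ∨ (¬A ∧ ¬C) ∨ ¬D   [simplify]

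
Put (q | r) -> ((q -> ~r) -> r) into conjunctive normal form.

(q | r) -> ((q -> ~r) -> r)
= ~(q | r) | ((q -> ~r) -> r)   — eliminate ->
= ~(q | r) | ~(q -> ~r) | r   — eliminate ->
= ~(q | r) | ~(~q | ~r) | r   — eliminate ->
= (~q & ~r) | ~(~q | ~r) | r   — De Morgan
= (~q & ~r) | (~~q & ~~r) | r   — De Morgan
= (~q & ~r) | (q & ~~r) | r   — double negation
= (~q & ~r) | (q & r) | r   — double negation
= (~q | q | r) & (~q | r | r) & (~r | q | r) & (~r | r | r)   — distribute | over &
= ~q | r   — simplify

~q | r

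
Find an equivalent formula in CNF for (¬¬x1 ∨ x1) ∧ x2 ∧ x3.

(¬¬x1 ∨ x1) ∧ x2 ∧ x3
= (x1 ∨ x1) ∧ x2 ∧ x3   — double negation
= x1 ∧ x2 ∧ x3   — simplify

x1 ∧ x2 ∧ x3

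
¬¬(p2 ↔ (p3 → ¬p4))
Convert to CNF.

¬¬(p2 ↔ (p3 → ¬p4))
⇔ ¬¬((p2 → (p3 → ¬p4)) ∧ ((p3 → ¬p4) → p2))   [eliminate ↔]
⇔ ¬¬((¬p2 ∨ (p3 → ¬p4)) ∧ ((p3 → ¬p4) → p2))   [eliminate →]
⇔ ¬¬((¬p2 ∨ ¬p3 ∨ ¬p4) ∧ ((p3 → ¬p4) → p2))   [eliminate →]
⇔ ¬¬((¬p2 ∨ ¬p3 ∨ ¬p4) ∧ (¬(p3 → ¬p4) ∨ p2))   [eliminate →]
⇔ ¬¬((¬p2 ∨ ¬p3 ∨ ¬p4) ∧ (¬(¬p3 ∨ ¬p4) ∨ p2))   [eliminate →]
⇔ (¬p2 ∨ ¬p3 ∨ ¬p4) ∧ (¬(¬p3 ∨ ¬p4) ∨ p2)   [double negation]
⇔ (¬p2 ∨ ¬p3 ∨ ¬p4) ∧ ((¬¬p3 ∧ ¬¬p4) ∨ p2)   [De Morgan]
⇔ (¬p2 ∨ ¬p3 ∨ ¬p4) ∧ ((p3 ∧ ¬¬p4) ∨ p2)   [double negation]
⇔ (¬p2 ∨ ¬p3 ∨ ¬p4) ∧ ((p3 ∧ p4) ∨ p2)   [double negation]
⇔ (¬p2 ∨ ¬p3 ∨ ¬p4) ∧ (p3 ∨ p2) ∧ (p4 ∨ p2)   [distribute ∨ over ∧]

(¬p2 ∨ ¬p3 ∨ ¬p4) ∧ (p3 ∨ p2) ∧ (p4 ∨ p2)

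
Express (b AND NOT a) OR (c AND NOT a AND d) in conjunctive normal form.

(b OR c) AND (b OR d) AND NOT a

(b AND NOT a) OR (c AND NOT a AND d)
≡ (b OR c) AND (b OR NOT a) AND (b OR d) AND (NOT a OR c) AND (NOT a OR NOT a) AND (NOT a OR d)   [distribute OR over AND]
≡ (b OR c) AND (b OR d) AND NOT a   [simplify]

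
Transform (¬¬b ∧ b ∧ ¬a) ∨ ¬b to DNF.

(b ∧ ¬a) ∨ ¬b

(¬¬b ∧ b ∧ ¬a) ∨ ¬b
≡ (b ∧ b ∧ ¬a) ∨ ¬b   [double negation]
≡ (b ∧ ¬a) ∨ ¬b   [simplify]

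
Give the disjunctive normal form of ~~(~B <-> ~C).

~~(~B <-> ~C)
≡ ~~((~B -> ~C) & (~C -> ~B))   (eliminate <->)
≡ ~~((~~B | ~C) & (~C -> ~B))   (eliminate ->)
≡ ~~((~~B | ~C) & (~~C | ~B))   (eliminate ->)
≡ (~~B | ~C) & (~~C | ~B)   (double negation)
≡ (B | ~C) & (~~C | ~B)   (double negation)
≡ (B | ~C) & (C | ~B)   (double negation)
≡ (B & C) | (B & ~B) | (~C & C) | (~C & ~B)   (distribute & over |)
≡ (B & C) | (~C & ~B)   (simplify)

(B & C) | (~C & ~B)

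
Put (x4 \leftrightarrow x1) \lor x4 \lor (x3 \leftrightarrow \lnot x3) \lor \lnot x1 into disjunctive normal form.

x4 \lor \lnot x1

(x4 \leftrightarrow x1) \lor x4 \lor (x3 \leftrightarrow \lnot x3) \lor \lnot x1
= ((x4 \to x1) \land (x1 \to x4)) \lor x4 \lor (x3 \leftrightarrow \lnot x3) \lor \lnot x1   [eliminate \leftrightarrow]
= ((\lnot x4 \lor x1) \land (x1 \to x4)) \lor x4 \lor (x3 \leftrightarrow \lnot x3) \lor \lnot x1   [eliminate \to]
= ((\lnot x4 \lor x1) \land (\lnot x1 \lor x4)) \lor x4 \lor (x3 \leftrightarrow \lnot x3) \lor \lnot x1   [eliminate \to]
= ((\lnot x4 \lor x1) \land (\lnot x1 \lor x4)) \lor x4 \lor ((x3 \to \lnot x3) \land (\lnot x3 \to x3)) \lor \lnot x1   [eliminate \leftrightarrow]
= ((\lnot x4 \lor x1) \land (\lnot x1 \lor x4)) \lor x4 \lor ((\lnot x3 \lor \lnot x3) \land (\lnot x3 \to x3)) \lor \lnot x1   [eliminate \to]
= ((\lnot x4 \lor x1) \land (\lnot x1 \lor x4)) \lor x4 \lor ((\lnot x3 \lor \lnot x3) \land (\lnot \lnot x3 \lor x3)) \lor \lnot x1   [eliminate \to]
= ((\lnot x4 \lor x1) \land (\lnot x1 \lor x4)) \lor x4 \lor ((\lnot x3 \lor \lnot x3) \land (x3 \lor x3)) \lor \lnot x1   [double negation]
= (\lnot x4 \land \lnot x1) \lor (\lnot x4 \land x4) \lor (x1 \land \lnot x1) \lor (x1 \land x4) \lor x4 \lor (\lnot x3 \land x3) \lor (\lnot x3 \land x3) \lor (\lnot x3 \land x3) \lor (\lnot x3 \land x3) \lor \lnot x1   [distribute \land over \lor]
= x4 \lor \lnot x1   [simplify]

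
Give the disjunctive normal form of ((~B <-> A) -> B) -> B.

(A & ~B) | B

((~B <-> A) -> B) -> B
≡ ~((~B <-> A) -> B) | B   [eliminate ->]
≡ ~(~(~B <-> A) | B) | B   [eliminate ->]
≡ ~(~((~B -> A) & (A -> ~B)) | B) | B   [eliminate <->]
≡ ~(~((~~B | A) & (A -> ~B)) | B) | B   [eliminate ->]
≡ ~(~((~~B | A) & (~A | ~B)) | B) | B   [eliminate ->]
≡ (~~((~~B | A) & (~A | ~B)) & ~B) | B   [De Morgan]
≡ ((~~B | A) & (~A | ~B) & ~B) | B   [double negation]
≡ ((B | A) & (~A | ~B) & ~B) | B   [double negation]
≡ (B & ~A & ~B) | (B & ~B & ~B) | (A & ~A & ~B) | (A & ~B & ~B) | B   [distribute & over |]
≡ (A & ~B) | B   [simplify]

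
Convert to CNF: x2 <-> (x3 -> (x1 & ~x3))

(~x2 | ~x3) & (x3 | x2)

x2 <-> (x3 -> (x1 & ~x3))
⇔ (x2 -> (x3 -> (x1 & ~x3))) & ((x3 -> (x1 & ~x3)) -> x2)   [eliminate <->]
⇔ (~x2 | (x3 -> (x1 & ~x3))) & ((x3 -> (x1 & ~x3)) -> x2)   [eliminate ->]
⇔ (~x2 | ~x3 | (x1 & ~x3)) & ((x3 -> (x1 & ~x3)) -> x2)   [eliminate ->]
⇔ (~x2 | ~x3 | (x1 & ~x3)) & (~(x3 -> (x1 & ~x3)) | x2)   [eliminate ->]
⇔ (~x2 | ~x3 | (x1 & ~x3)) & (~(~x3 | (x1 & ~x3)) | x2)   [eliminate ->]
⇔ (~x2 | ~x3 | (x1 & ~x3)) & ((~~x3 & ~(x1 & ~x3)) | x2)   [De Morgan]
⇔ (~x2 | ~x3 | (x1 & ~x3)) & ((x3 & ~(x1 & ~x3)) | x2)   [double negation]
⇔ (~x2 | ~x3 | (x1 & ~x3)) & ((x3 & (~x1 | ~~x3)) | x2)   [De Morgan]
⇔ (~x2 | ~x3 | (x1 & ~x3)) & ((x3 & (~x1 | x3)) | x2)   [double negation]
⇔ (~x2 | ~x3 | x1) & (~x2 | ~x3 | ~x3) & (x3 | x2) & (~x1 | x3 | x2)   [distribute | over &]
⇔ (~x2 | ~x3) & (x3 | x2)   [simplify]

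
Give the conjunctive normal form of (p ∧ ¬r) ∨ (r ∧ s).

(p ∨ r) ∧ (p ∨ s) ∧ (¬r ∨ s)

(p ∧ ¬r) ∨ (r ∧ s)
≡ (p ∨ r) ∧ (p ∨ s) ∧ (¬r ∨ r) ∧ (¬r ∨ s)   [distribute ∨ over ∧]
≡ (p ∨ r) ∧ (p ∨ s) ∧ (¬r ∨ s)   [simplify]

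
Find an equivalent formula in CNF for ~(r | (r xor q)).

~(r | (r xor q))
≡ ~(r | ((r | q) & ~(r & q)))   — expand xor
≡ ~r & ~((r | q) & ~(r & q))   — De Morgan
≡ ~r & (~(r | q) | ~~(r & q))   — De Morgan
≡ ~r & ((~r & ~q) | ~~(r & q))   — De Morgan
≡ ~r & ((~r & ~q) | (r & q))   — double negation
≡ ~r & (~r | r) & (~r | q) & (~q | r) & (~q | q)   — distribute | over &
≡ ~r & (~q | r)   — simplify

~r & (~q | r)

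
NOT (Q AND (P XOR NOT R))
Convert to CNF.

(NOT Q OR NOT P OR NOT R) AND (NOT Q OR R OR P)

NOT (Q AND (P XOR NOT R))
≡ NOT (Q AND (P OR NOT R) AND NOT (P AND NOT R))   (expand XOR)
≡ NOT Q OR NOT (P OR NOT R) OR NOT NOT (P AND NOT R)   (De Morgan)
≡ NOT Q OR (NOT P AND NOT NOT R) OR NOT NOT (P AND NOT R)   (De Morgan)
≡ NOT Q OR (NOT P AND R) OR NOT NOT (P AND NOT R)   (double negation)
≡ NOT Q OR (NOT P AND R) OR (P AND NOT R)   (double negation)
≡ (NOT Q OR NOT P OR P) AND (NOT Q OR NOT P OR NOT R) AND (NOT Q OR R OR P) AND (NOT Q OR R OR NOT R)   (distribute OR over AND)
≡ (NOT Q OR NOT P OR NOT R) AND (NOT Q OR R OR P)   (simplify)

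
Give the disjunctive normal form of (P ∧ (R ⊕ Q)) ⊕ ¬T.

(P ∧ R ∧ ¬Q ∧ T) ∨ (P ∧ ¬R ∧ Q ∧ T) ∨ (¬P ∧ ¬T) ∨ (¬R ∧ ¬Q ∧ ¬T) ∨ (Q ∧ R ∧ ¬T)

(P ∧ (R ⊕ Q)) ⊕ ¬T
≡ (P ∧ (R ⊕ Q) ∧ ¬¬T) ∨ (¬(P ∧ (R ⊕ Q)) ∧ ¬T)   [expand ⊕]
≡ (P ∧ ((R ∧ ¬Q) ∨ (¬R ∧ Q)) ∧ ¬¬T) ∨ (¬(P ∧ (R ⊕ Q)) ∧ ¬T)   [expand ⊕]
≡ (P ∧ ((R ∧ ¬Q) ∨ (¬R ∧ Q)) ∧ ¬¬T) ∨ (¬(P ∧ ((R ∧ ¬Q) ∨ (¬R ∧ Q))) ∧ ¬T)   [expand ⊕]
≡ (P ∧ ((R ∧ ¬Q) ∨ (¬R ∧ Q)) ∧ T) ∨ (¬(P ∧ ((R ∧ ¬Q) ∨ (¬R ∧ Q))) ∧ ¬T)   [double negation]
≡ (P ∧ ((R ∧ ¬Q) ∨ (¬R ∧ Q)) ∧ T) ∨ ((¬P ∨ ¬((R ∧ ¬Q) ∨ (¬R ∧ Q))) ∧ ¬T)   [De Morgan]
≡ (P ∧ ((R ∧ ¬Q) ∨ (¬R ∧ Q)) ∧ T) ∨ ((¬P ∨ (¬(R ∧ ¬Q) ∧ ¬(¬R ∧ Q))) ∧ ¬T)   [De Morgan]
≡ (P ∧ ((R ∧ ¬Q) ∨ (¬R ∧ Q)) ∧ T) ∨ ((¬P ∨ ((¬R ∨ ¬¬Q) ∧ ¬(¬R ∧ Q))) ∧ ¬T)   [De Morgan]
≡ (P ∧ ((R ∧ ¬Q) ∨ (¬R ∧ Q)) ∧ T) ∨ ((¬P ∨ ((¬R ∨ Q) ∧ ¬(¬R ∧ Q))) ∧ ¬T)   [double negation]
≡ (P ∧ ((R ∧ ¬Q) ∨ (¬R ∧ Q)) ∧ T) ∨ ((¬P ∨ ((¬R ∨ Q) ∧ (¬¬R ∨ ¬Q))) ∧ ¬T)   [De Morgan]
≡ (P ∧ ((R ∧ ¬Q) ∨ (¬R ∧ Q)) ∧ T) ∨ ((¬P ∨ ((¬R ∨ Q) ∧ (R ∨ ¬Q))) ∧ ¬T)   [double negation]
≡ (P ∧ R ∧ ¬Q ∧ T) ∨ (P ∧ ¬R ∧ Q ∧ T) ∨ (¬P ∧ ¬T) ∨ (¬R ∧ R ∧ ¬T) ∨ (¬R ∧ ¬Q ∧ ¬T) ∨ (Q ∧ R ∧ ¬T) ∨ (Q ∧ ¬Q ∧ ¬T)   [distribute ∧ over ∨]
≡ (P ∧ R ∧ ¬Q ∧ T) ∨ (P ∧ ¬R ∧ Q ∧ T) ∨ (¬P ∧ ¬T) ∨ (¬R ∧ ¬Q ∧ ¬T) ∨ (Q ∧ R ∧ ¬T)   [simplify]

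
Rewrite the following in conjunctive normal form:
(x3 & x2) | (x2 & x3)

(x3 & x2) | (x2 & x3)
≡ (x3 | x2) & (x3 | x3) & (x2 | x2) & (x2 | x3)   (distribute | over &)
≡ x3 & x2   (simplify)

x3 & x2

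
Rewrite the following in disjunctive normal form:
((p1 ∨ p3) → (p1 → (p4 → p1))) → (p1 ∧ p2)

((p1 ∨ p3) → (p1 → (p4 → p1))) → (p1 ∧ p2)
≡ ¬((p1 ∨ p3) → (p1 → (p4 → p1))) ∨ (p1 ∧ p2)   — eliminate →
≡ ¬(¬(p1 ∨ p3) ∨ (p1 → (p4 → p1))) ∨ (p1 ∧ p2)   — eliminate →
≡ ¬(¬(p1 ∨ p3) ∨ ¬p1 ∨ (p4 → p1)) ∨ (p1 ∧ p2)   — eliminate →
≡ ¬(¬(p1 ∨ p3) ∨ ¬p1 ∨ ¬p4 ∨ p1) ∨ (p1 ∧ p2)   — eliminate →
≡ (¬¬(p1 ∨ p3) ∧ ¬¬p1 ∧ ¬¬p4 ∧ ¬p1) ∨ (p1 ∧ p2)   — De Morgan
≡ ((p1 ∨ p3) ∧ ¬¬p1 ∧ ¬¬p4 ∧ ¬p1) ∨ (p1 ∧ p2)   — double negation
≡ ((p1 ∨ p3) ∧ p1 ∧ ¬¬p4 ∧ ¬p1) ∨ (p1 ∧ p2)   — double negation
≡ ((p1 ∨ p3) ∧ p1 ∧ p4 ∧ ¬p1) ∨ (p1 ∧ p2)   — double negation
≡ (p1 ∧ p1 ∧ p4 ∧ ¬p1) ∨ (p3 ∧ p1 ∧ p4 ∧ ¬p1) ∨ (p1 ∧ p2)   — distribute ∧ over ∨
≡ p1 ∧ p2   — simplify

p1 ∧ p2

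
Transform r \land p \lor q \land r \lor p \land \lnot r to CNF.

r \land p \lor q \land r \lor p \land \lnot r
⇔ (r \lor q \lor p) \land (r \lor q \lor \lnot r) \land (r \lor r \lor p) \land (r \lor r \lor \lnot r) \land (p \lor q \lor p) \land (p \lor q \lor \lnot r) \land (p \lor r \lor p) \land (p \lor r \lor \lnot r)   — distribute \lor over \land
⇔ (r \lor p) \land (p \lor q)   — simplify

(r \lor p) \land (p \lor q)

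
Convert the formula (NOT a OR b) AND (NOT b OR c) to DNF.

(NOT a AND NOT b) OR (NOT a AND c) OR (b AND c)

(NOT a OR b) AND (NOT b OR c)
= (NOT a AND NOT b) OR (NOT a AND c) OR (b AND NOT b) OR (b AND c)   — distribute AND over OR
= (NOT a AND NOT b) OR (NOT a AND c) OR (b AND c)   — simplify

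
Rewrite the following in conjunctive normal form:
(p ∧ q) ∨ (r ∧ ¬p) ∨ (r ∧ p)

(p ∨ r) ∧ (q ∨ r)

(p ∧ q) ∨ (r ∧ ¬p) ∨ (r ∧ p)
≡ (p ∨ r ∨ r) ∧ (p ∨ r ∨ p) ∧ (p ∨ ¬p ∨ r) ∧ (p ∨ ¬p ∨ p) ∧ (q ∨ r ∨ r) ∧ (q ∨ r ∨ p) ∧ (q ∨ ¬p ∨ r) ∧ (q ∨ ¬p ∨ p)   (distribute ∨ over ∧)
≡ (p ∨ r) ∧ (q ∨ r)   (simplify)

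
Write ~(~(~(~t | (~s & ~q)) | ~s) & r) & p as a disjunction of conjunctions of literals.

(t & s & p) | (t & q & p) | (~s & p) | (~r & p)

~(~(~(~t | (~s & ~q)) | ~s) & r) & p
≡ (~~(~(~t | (~s & ~q)) | ~s) | ~r) & p
≡ (~(~t | (~s & ~q)) | ~s | ~r) & p
≡ ((~~t & ~(~s & ~q)) | ~s | ~r) & p
≡ ((t & ~(~s & ~q)) | ~s | ~r) & p
≡ ((t & (~~s | ~~q)) | ~s | ~r) & p
≡ ((t & (s | ~~q)) | ~s | ~r) & p
≡ ((t & (s | q)) | ~s | ~r) & p
≡ (t & s & p) | (t & q & p) | (~s & p) | (~r & p)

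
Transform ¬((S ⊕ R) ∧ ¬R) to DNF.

(¬S ∧ ¬R) ∨ R

¬((S ⊕ R) ∧ ¬R)
≡ ¬(((S ∧ ¬R) ∨ (¬S ∧ R)) ∧ ¬R)   — expand ⊕
≡ ¬((S ∧ ¬R) ∨ (¬S ∧ R)) ∨ ¬¬R   — De Morgan
≡ (¬(S ∧ ¬R) ∧ ¬(¬S ∧ R)) ∨ ¬¬R   — De Morgan
≡ ((¬S ∨ ¬¬R) ∧ ¬(¬S ∧ R)) ∨ ¬¬R   — De Morgan
≡ ((¬S ∨ R) ∧ ¬(¬S ∧ R)) ∨ ¬¬R   — double negation
≡ ((¬S ∨ R) ∧ (¬¬S ∨ ¬R)) ∨ ¬¬R   — De Morgan
≡ ((¬S ∨ R) ∧ (S ∨ ¬R)) ∨ ¬¬R   — double negation
≡ ((¬S ∨ R) ∧ (S ∨ ¬R)) ∨ R   — double negation
≡ (¬S ∧ S) ∨ (¬S ∧ ¬R) ∨ (R ∧ S) ∨ (R ∧ ¬R) ∨ R   — distribute ∧ over ∨
≡ (¬S ∧ ¬R) ∨ R   — simplify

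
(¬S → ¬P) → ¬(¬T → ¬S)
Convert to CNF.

(¬S → ¬P) → ¬(¬T → ¬S)
⇔ ¬(¬S → ¬P) ∨ ¬(¬T → ¬S)   [eliminate →]
⇔ ¬(¬¬S ∨ ¬P) ∨ ¬(¬T → ¬S)   [eliminate →]
⇔ ¬(¬¬S ∨ ¬P) ∨ ¬(¬¬T ∨ ¬S)   [eliminate →]
⇔ ¬¬¬S ∧ ¬¬P ∨ ¬(¬¬T ∨ ¬S)   [De Morgan]
⇔ ¬S ∧ ¬¬P ∨ ¬(¬¬T ∨ ¬S)   [double negation]
⇔ ¬S ∧ P ∨ ¬(¬¬T ∨ ¬S)   [double negation]
⇔ ¬S ∧ P ∨ ¬¬¬T ∧ ¬¬S   [De Morgan]
⇔ ¬S ∧ P ∨ ¬T ∧ ¬¬S   [double negation]
⇔ ¬S ∧ P ∨ ¬T ∧ S   [double negation]
⇔ (¬S ∨ ¬T) ∧ (¬S ∨ S) ∧ (P ∨ ¬T) ∧ (P ∨ S)   [distribute ∨ over ∧]
⇔ (¬S ∨ ¬T) ∧ (P ∨ ¬T) ∧ (P ∨ S)   [simplify]

(¬S ∨ ¬T) ∧ (P ∨ ¬T) ∧ (P ∨ S)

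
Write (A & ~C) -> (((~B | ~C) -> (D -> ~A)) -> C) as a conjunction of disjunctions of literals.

(A & ~C) -> (((~B | ~C) -> (D -> ~A)) -> C)
= ~(A & ~C) | (((~B | ~C) -> (D -> ~A)) -> C)   (eliminate ->)
= ~(A & ~C) | ~((~B | ~C) -> (D -> ~A)) | C   (eliminate ->)
= ~(A & ~C) | ~(~(~B | ~C) | (D -> ~A)) | C   (eliminate ->)
= ~(A & ~C) | ~(~(~B | ~C) | ~D | ~A) | C   (eliminate ->)
= ~A | ~~C | ~(~(~B | ~C) | ~D | ~A) | C   (De Morgan)
= ~A | C | ~(~(~B | ~C) | ~D | ~A) | C   (double negation)
= ~A | C | (~~(~B | ~C) & ~~D & ~~A) | C   (De Morgan)
= ~A | C | ((~B | ~C) & ~~D & ~~A) | C   (double negation)
= ~A | C | ((~B | ~C) & D & ~~A) | C   (double negation)
= ~A | C | ((~B | ~C) & D & A) | C   (double negation)
= (~A | C | ~B | ~C | C) & (~A | C | D | C) & (~A | C | A | C)   (distribute | over &)
= ~A | C | D   (simplify)

~A | C | D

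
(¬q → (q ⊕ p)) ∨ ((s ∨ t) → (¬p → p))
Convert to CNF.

(¬q → (q ⊕ p)) ∨ ((s ∨ t) → (¬p → p))
= ¬¬q ∨ (q ⊕ p) ∨ ((s ∨ t) → (¬p → p))   — eliminate →
= ¬¬q ∨ ((q ∨ p) ∧ ¬(q ∧ p)) ∨ ((s ∨ t) → (¬p → p))   — expand ⊕
= ¬¬q ∨ ((q ∨ p) ∧ ¬(q ∧ p)) ∨ ¬(s ∨ t) ∨ (¬p → p)   — eliminate →
= ¬¬q ∨ ((q ∨ p) ∧ ¬(q ∧ p)) ∨ ¬(s ∨ t) ∨ ¬¬p ∨ p   — eliminate →
= q ∨ ((q ∨ p) ∧ ¬(q ∧ p)) ∨ ¬(s ∨ t) ∨ ¬¬p ∨ p   — double negation
= q ∨ ((q ∨ p) ∧ (¬q ∨ ¬p)) ∨ ¬(s ∨ t) ∨ ¬¬p ∨ p   — De Morgan
= q ∨ ((q ∨ p) ∧ (¬q ∨ ¬p)) ∨ (¬s ∧ ¬t) ∨ ¬¬p ∨ p   — De Morgan
= q ∨ ((q ∨ p) ∧ (¬q ∨ ¬p)) ∨ (¬s ∧ ¬t) ∨ p ∨ p   — double negation
= (q ∨ q ∨ p ∨ ¬s ∨ p ∨ p) ∧ (q ∨ q ∨ p ∨ ¬t ∨ p ∨ p) ∧ (q ∨ ¬q ∨ ¬p ∨ ¬s ∨ p ∨ p) ∧ (q ∨ ¬q ∨ ¬p ∨ ¬t ∨ p ∨ p)   — distribute ∨ over ∧
= (q ∨ p ∨ ¬s) ∧ (q ∨ p ∨ ¬t)   — simplify

(q ∨ p ∨ ¬s) ∧ (q ∨ p ∨ ¬t)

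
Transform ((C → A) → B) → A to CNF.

((C → A) → B) → A
= ¬((C → A) → B) ∨ A
= ¬(¬(C → A) ∨ B) ∨ A
= ¬(¬(¬C ∨ A) ∨ B) ∨ A
= (¬¬(¬C ∨ A) ∧ ¬B) ∨ A
= ((¬C ∨ A) ∧ ¬B) ∨ A
= (¬C ∨ A ∨ A) ∧ (¬B ∨ A)
= (¬C ∨ A) ∧ (¬B ∨ A)

(¬C ∨ A) ∧ (¬B ∨ A)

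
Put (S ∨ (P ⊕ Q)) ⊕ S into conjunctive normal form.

(S ∨ (P ⊕ Q)) ⊕ S
≡ (S ∨ (P ⊕ Q) ∨ S) ∧ ¬((S ∨ (P ⊕ Q)) ∧ S)   [expand ⊕]
≡ (S ∨ ((P ∨ Q) ∧ ¬(P ∧ Q)) ∨ S) ∧ ¬((S ∨ (P ⊕ Q)) ∧ S)   [expand ⊕]
≡ (S ∨ ((P ∨ Q) ∧ ¬(P ∧ Q)) ∨ S) ∧ ¬((S ∨ ((P ∨ Q) ∧ ¬(P ∧ Q))) ∧ S)   [expand ⊕]
≡ (S ∨ ((P ∨ Q) ∧ (¬P ∨ ¬Q)) ∨ S) ∧ ¬((S ∨ ((P ∨ Q) ∧ ¬(P ∧ Q))) ∧ S)   [De Morgan]
≡ (S ∨ ((P ∨ Q) ∧ (¬P ∨ ¬Q)) ∨ S) ∧ (¬(S ∨ ((P ∨ Q) ∧ ¬(P ∧ Q))) ∨ ¬S)   [De Morgan]
≡ (S ∨ ((P ∨ Q) ∧ (¬P ∨ ¬Q)) ∨ S) ∧ ((¬S ∧ ¬((P ∨ Q) ∧ ¬(P ∧ Q))) ∨ ¬S)   [De Morgan]
≡ (S ∨ ((P ∨ Q) ∧ (¬P ∨ ¬Q)) ∨ S) ∧ ((¬S ∧ (¬(P ∨ Q) ∨ ¬¬(P ∧ Q))) ∨ ¬S)   [De Morgan]
≡ (S ∨ ((P ∨ Q) ∧ (¬P ∨ ¬Q)) ∨ S) ∧ ((¬S ∧ ((¬P ∧ ¬Q) ∨ ¬¬(P ∧ Q))) ∨ ¬S)   [De Morgan]
≡ (S ∨ ((P ∨ Q) ∧ (¬P ∨ ¬Q)) ∨ S) ∧ ((¬S ∧ ((¬P ∧ ¬Q) ∨ (P ∧ Q))) ∨ ¬S)   [double negation]
≡ (S ∨ P ∨ Q ∨ S) ∧ (S ∨ ¬P ∨ ¬Q ∨ S) ∧ (¬S ∨ ¬S) ∧ (¬P ∨ P ∨ ¬S) ∧ (¬P ∨ Q ∨ ¬S) ∧ (¬Q ∨ P ∨ ¬S) ∧ (¬Q ∨ Q ∨ ¬S)   [distribute ∨ over ∧]
≡ (S ∨ P ∨ Q) ∧ (S ∨ ¬P ∨ ¬Q) ∧ ¬S   [simplify]

(S ∨ P ∨ Q) ∧ (S ∨ ¬P ∨ ¬Q) ∧ ¬S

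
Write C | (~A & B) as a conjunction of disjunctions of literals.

C | (~A & B)
⇔ (C | ~A) & (C | B)   [distribute | over &]

(C | ~A) & (C | B)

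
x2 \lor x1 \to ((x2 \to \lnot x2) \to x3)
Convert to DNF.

x2 \lor x1 \to ((x2 \to \lnot x2) \to x3)
≡ \lnot (x2 \lor x1) \lor ((x2 \to \lnot x2) \to x3)   [eliminate \to]
≡ \lnot (x2 \lor x1) \lor \lnot (x2 \to \lnot x2) \lor x3   [eliminate \to]
≡ \lnot (x2 \lor x1) \lor \lnot (\lnot x2 \lor \lnot x2) \lor x3   [eliminate \to]
≡ \lnot x2 \land \lnot x1 \lor \lnot (\lnot x2 \lor \lnot x2) \lor x3   [De Morgan]
≡ \lnot x2 \land \lnot x1 \lor \lnot \lnot x2 \land \lnot \lnot x2 \lor x3   [De Morgan]
≡ \lnot x2 \land \lnot x1 \lor x2 \land \lnot \lnot x2 \lor x3   [double negation]
≡ \lnot x2 \land \lnot x1 \lor x2 \land x2 \lor x3   [double negation]
≡ \lnot x2 \land \lnot x1 \lor x2 \lor x3   [simplify]

\lnot x2 \land \lnot x1 \lor x2 \lor x3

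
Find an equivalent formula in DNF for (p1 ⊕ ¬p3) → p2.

(¬p1 ∧ p3) ∨ (¬p3 ∧ p1) ∨ p2

(p1 ⊕ ¬p3) → p2
= ¬(p1 ⊕ ¬p3) ∨ p2   (eliminate →)
= ¬((p1 ∧ ¬¬p3) ∨ (¬p1 ∧ ¬p3)) ∨ p2   (expand ⊕)
= (¬(p1 ∧ ¬¬p3) ∧ ¬(¬p1 ∧ ¬p3)) ∨ p2   (De Morgan)
= ((¬p1 ∨ ¬¬¬p3) ∧ ¬(¬p1 ∧ ¬p3)) ∨ p2   (De Morgan)
= ((¬p1 ∨ ¬p3) ∧ ¬(¬p1 ∧ ¬p3)) ∨ p2   (double negation)
= ((¬p1 ∨ ¬p3) ∧ (¬¬p1 ∨ ¬¬p3)) ∨ p2   (De Morgan)
= ((¬p1 ∨ ¬p3) ∧ (p1 ∨ ¬¬p3)) ∨ p2   (double negation)
= ((¬p1 ∨ ¬p3) ∧ (p1 ∨ p3)) ∨ p2   (double negation)
= (¬p1 ∧ p1) ∨ (¬p1 ∧ p3) ∨ (¬p3 ∧ p1) ∨ (¬p3 ∧ p3) ∨ p2   (distribute ∧ over ∨)
= (¬p1 ∧ p3) ∨ (¬p3 ∧ p1) ∨ p2   (simplify)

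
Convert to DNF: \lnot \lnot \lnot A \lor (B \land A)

\lnot \lnot \lnot A \lor (B \land A)
≡ \lnot A \lor (B \land A)   — double negation

\lnot A \lor (B \land A)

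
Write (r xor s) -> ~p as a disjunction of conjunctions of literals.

(r xor s) -> ~p
⇔ ~(r xor s) | ~p
⇔ ~((r & ~s) | (~r & s)) | ~p
⇔ (~(r & ~s) & ~(~r & s)) | ~p
⇔ ((~r | ~~s) & ~(~r & s)) | ~p
⇔ ((~r | s) & ~(~r & s)) | ~p
⇔ ((~r | s) & (~~r | ~s)) | ~p
⇔ ((~r | s) & (r | ~s)) | ~p
⇔ (~r & r) | (~r & ~s) | (s & r) | (s & ~s) | ~p
⇔ (~r & ~s) | (s & r) | ~p

(~r & ~s) | (s & r) | ~p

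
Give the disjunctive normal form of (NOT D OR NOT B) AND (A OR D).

(NOT D OR NOT B) AND (A OR D)
⇔ (NOT D AND A) OR (NOT D AND D) OR (NOT B AND A) OR (NOT B AND D)
⇔ (NOT D AND A) OR (NOT B AND A) OR (NOT B AND D)

(NOT D AND A) OR (NOT B AND A) OR (NOT B AND D)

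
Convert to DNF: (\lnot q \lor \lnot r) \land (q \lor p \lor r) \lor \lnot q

(\lnot q \lor \lnot r) \land (q \lor p \lor r) \lor \lnot q
⇔ \lnot q \land q \lor \lnot q \land p \lor \lnot q \land r \lor \lnot r \land q \lor \lnot r \land p \lor \lnot r \land r \lor \lnot q   — distribute \land over \lor
⇔ \lnot r \land q \lor \lnot r \land p \lor \lnot q   — simplify

\lnot r \land q \lor \lnot r \land p \lor \lnot q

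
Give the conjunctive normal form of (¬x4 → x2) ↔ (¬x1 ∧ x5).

(¬x4 → x2) ↔ (¬x1 ∧ x5)
≡ ((¬x4 → x2) → (¬x1 ∧ x5)) ∧ ((¬x1 ∧ x5) → (¬x4 → x2))   [eliminate ↔]
≡ (¬(¬x4 → x2) ∨ (¬x1 ∧ x5)) ∧ ((¬x1 ∧ x5) → (¬x4 → x2))   [eliminate →]
≡ (¬(¬¬x4 ∨ x2) ∨ (¬x1 ∧ x5)) ∧ ((¬x1 ∧ x5) → (¬x4 → x2))   [eliminate →]
≡ (¬(¬¬x4 ∨ x2) ∨ (¬x1 ∧ x5)) ∧ (¬(¬x1 ∧ x5) ∨ (¬x4 → x2))   [eliminate →]
≡ (¬(¬¬x4 ∨ x2) ∨ (¬x1 ∧ x5)) ∧ (¬(¬x1 ∧ x5) ∨ ¬¬x4 ∨ x2)   [eliminate →]
≡ ((¬¬¬x4 ∧ ¬x2) ∨ (¬x1 ∧ x5)) ∧ (¬(¬x1 ∧ x5) ∨ ¬¬x4 ∨ x2)   [De Morgan]
≡ ((¬x4 ∧ ¬x2) ∨ (¬x1 ∧ x5)) ∧ (¬(¬x1 ∧ x5) ∨ ¬¬x4 ∨ x2)   [double negation]
≡ ((¬x4 ∧ ¬x2) ∨ (¬x1 ∧ x5)) ∧ (¬¬x1 ∨ ¬x5 ∨ ¬¬x4 ∨ x2)   [De Morgan]
≡ ((¬x4 ∧ ¬x2) ∨ (¬x1 ∧ x5)) ∧ (x1 ∨ ¬x5 ∨ ¬¬x4 ∨ x2)   [double negation]
≡ ((¬x4 ∧ ¬x2) ∨ (¬x1 ∧ x5)) ∧ (x1 ∨ ¬x5 ∨ x4 ∨ x2)   [double negation]
≡ (¬x4 ∨ ¬x1) ∧ (¬x4 ∨ x5) ∧ (¬x2 ∨ ¬x1) ∧ (¬x2 ∨ x5) ∧ (x1 ∨ ¬x5 ∨ x4 ∨ x2)   [distribute ∨ over ∧]

(¬x4 ∨ ¬x1) ∧ (¬x4 ∨ x5) ∧ (¬x2 ∨ ¬x1) ∧ (¬x2 ∨ x5) ∧ (x1 ∨ ¬x5 ∨ x4 ∨ x2)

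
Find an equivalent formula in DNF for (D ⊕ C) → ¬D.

(C ∧ D) ∨ ¬D

(D ⊕ C) → ¬D
⇔ ¬(D ⊕ C) ∨ ¬D   [eliminate →]
⇔ ¬((D ∧ ¬C) ∨ (¬D ∧ C)) ∨ ¬D   [expand ⊕]
⇔ (¬(D ∧ ¬C) ∧ ¬(¬D ∧ C)) ∨ ¬D   [De Morgan]
⇔ ((¬D ∨ ¬¬C) ∧ ¬(¬D ∧ C)) ∨ ¬D   [De Morgan]
⇔ ((¬D ∨ C) ∧ ¬(¬D ∧ C)) ∨ ¬D   [double negation]
⇔ ((¬D ∨ C) ∧ (¬¬D ∨ ¬C)) ∨ ¬D   [De Morgan]
⇔ ((¬D ∨ C) ∧ (D ∨ ¬C)) ∨ ¬D   [double negation]
⇔ (¬D ∧ D) ∨ (¬D ∧ ¬C) ∨ (C ∧ D) ∨ (C ∧ ¬C) ∨ ¬D   [distribute ∧ over ∨]
⇔ (C ∧ D) ∨ ¬D   [simplify]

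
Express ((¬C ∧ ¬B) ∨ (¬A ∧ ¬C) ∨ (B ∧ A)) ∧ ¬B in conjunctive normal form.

((¬C ∧ ¬B) ∨ (¬A ∧ ¬C) ∨ (B ∧ A)) ∧ ¬B
⇔ (¬C ∨ ¬A ∨ B) ∧ (¬C ∨ ¬A ∨ A) ∧ (¬C ∨ ¬C ∨ B) ∧ (¬C ∨ ¬C ∨ A) ∧ (¬B ∨ ¬A ∨ B) ∧ (¬B ∨ ¬A ∨ A) ∧ (¬B ∨ ¬C ∨ B) ∧ (¬B ∨ ¬C ∨ A) ∧ ¬B   (distribute ∨ over ∧)
⇔ (¬C ∨ B) ∧ (¬C ∨ A) ∧ ¬B   (simplify)

(¬C ∨ B) ∧ (¬C ∨ A) ∧ ¬B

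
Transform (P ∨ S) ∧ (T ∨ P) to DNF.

P ∨ (S ∧ T)

(P ∨ S) ∧ (T ∨ P)
≡ (P ∧ T) ∨ (P ∧ P) ∨ (S ∧ T) ∨ (S ∧ P)   [distribute ∧ over ∨]
≡ P ∨ (S ∧ T)   [simplify]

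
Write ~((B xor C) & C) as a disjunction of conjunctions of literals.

(C & B) | ~C

~((B xor C) & C)
≡ ~(((B & ~C) | (~B & C)) & C)   — expand xor
≡ ~((B & ~C) | (~B & C)) | ~C   — De Morgan
≡ (~(B & ~C) & ~(~B & C)) | ~C   — De Morgan
≡ ((~B | ~~C) & ~(~B & C)) | ~C   — De Morgan
≡ ((~B | C) & ~(~B & C)) | ~C   — double negation
≡ ((~B | C) & (~~B | ~C)) | ~C   — De Morgan
≡ ((~B | C) & (B | ~C)) | ~C   — double negation
≡ (~B & B) | (~B & ~C) | (C & B) | (C & ~C) | ~C   — distribute & over |
≡ (C & B) | ~C   — simplify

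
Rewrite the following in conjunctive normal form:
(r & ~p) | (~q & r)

(r & ~p) | (~q & r)
⇔ (r | ~q) & (r | r) & (~p | ~q) & (~p | r)   [distribute | over &]
⇔ r & (~p | ~q)   [simplify]

r & (~p | ~q)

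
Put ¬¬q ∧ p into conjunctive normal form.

¬¬q ∧ p
≡ q ∧ p   — double negation

q ∧ p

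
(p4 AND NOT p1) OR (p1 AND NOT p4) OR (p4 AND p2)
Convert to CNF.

(p4 OR p1) AND (NOT p1 OR NOT p4 OR p2)

(p4 AND NOT p1) OR (p1 AND NOT p4) OR (p4 AND p2)
⇔ (p4 OR p1 OR p4) AND (p4 OR p1 OR p2) AND (p4 OR NOT p4 OR p4) AND (p4 OR NOT p4 OR p2) AND (NOT p1 OR p1 OR p4) AND (NOT p1 OR p1 OR p2) AND (NOT p1 OR NOT p4 OR p4) AND (NOT p1 OR NOT p4 OR p2)   [distribute OR over AND]
⇔ (p4 OR p1) AND (NOT p1 OR NOT p4 OR p2)   [simplify]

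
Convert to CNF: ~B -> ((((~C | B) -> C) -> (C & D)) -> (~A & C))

~B -> ((((~C | B) -> C) -> (C & D)) -> (~A & C))
⇔ ~~B | ((((~C | B) -> C) -> (C & D)) -> (~A & C))   [eliminate ->]
⇔ ~~B | ~(((~C | B) -> C) -> (C & D)) | (~A & C)   [eliminate ->]
⇔ ~~B | ~(~((~C | B) -> C) | (C & D)) | (~A & C)   [eliminate ->]
⇔ ~~B | ~(~(~(~C | B) | C) | (C & D)) | (~A & C)   [eliminate ->]
⇔ B | ~(~(~(~C | B) | C) | (C & D)) | (~A & C)   [double negation]
⇔ B | (~~(~(~C | B) | C) & ~(C & D)) | (~A & C)   [De Morgan]
⇔ B | ((~(~C | B) | C) & ~(C & D)) | (~A & C)   [double negation]
⇔ B | (((~~C & ~B) | C) & ~(C & D)) | (~A & C)   [De Morgan]
⇔ B | (((C & ~B) | C) & ~(C & D)) | (~A & C)   [double negation]
⇔ B | (((C & ~B) | C) & (~C | ~D)) | (~A & C)   [De Morgan]
⇔ (B | C | C | ~A) & (B | C | C | C) & (B | ~B | C | ~A) & (B | ~B | C | C) & (B | ~C | ~D | ~A) & (B | ~C | ~D | C)   [distribute | over &]
⇔ (B | C) & (B | ~C | ~D | ~A)   [simplify]

(B | C) & (B | ~C | ~D | ~A)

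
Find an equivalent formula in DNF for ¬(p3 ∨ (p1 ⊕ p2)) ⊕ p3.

¬(p3 ∨ (p1 ⊕ p2)) ⊕ p3
≡ (¬(p3 ∨ (p1 ⊕ p2)) ∧ ¬p3) ∨ (¬¬(p3 ∨ (p1 ⊕ p2)) ∧ p3)   (expand ⊕)
≡ (¬(p3 ∨ (p1 ∧ ¬p2) ∨ (¬p1 ∧ p2)) ∧ ¬p3) ∨ (¬¬(p3 ∨ (p1 ⊕ p2)) ∧ p3)   (expand ⊕)
≡ (¬(p3 ∨ (p1 ∧ ¬p2) ∨ (¬p1 ∧ p2)) ∧ ¬p3) ∨ (¬¬(p3 ∨ (p1 ∧ ¬p2) ∨ (¬p1 ∧ p2)) ∧ p3)   (expand ⊕)
≡ (¬p3 ∧ ¬(p1 ∧ ¬p2) ∧ ¬(¬p1 ∧ p2) ∧ ¬p3) ∨ (¬¬(p3 ∨ (p1 ∧ ¬p2) ∨ (¬p1 ∧ p2)) ∧ p3)   (De Morgan)
≡ (¬p3 ∧ (¬p1 ∨ ¬¬p2) ∧ ¬(¬p1 ∧ p2) ∧ ¬p3) ∨ (¬¬(p3 ∨ (p1 ∧ ¬p2) ∨ (¬p1 ∧ p2)) ∧ p3)   (De Morgan)
≡ (¬p3 ∧ (¬p1 ∨ p2) ∧ ¬(¬p1 ∧ p2) ∧ ¬p3) ∨ (¬¬(p3 ∨ (p1 ∧ ¬p2) ∨ (¬p1 ∧ p2)) ∧ p3)   (double negation)
≡ (¬p3 ∧ (¬p1 ∨ p2) ∧ (¬¬p1 ∨ ¬p2) ∧ ¬p3) ∨ (¬¬(p3 ∨ (p1 ∧ ¬p2) ∨ (¬p1 ∧ p2)) ∧ p3)   (De Morgan)
≡ (¬p3 ∧ (¬p1 ∨ p2) ∧ (p1 ∨ ¬p2) ∧ ¬p3) ∨ (¬¬(p3 ∨ (p1 ∧ ¬p2) ∨ (¬p1 ∧ p2)) ∧ p3)   (double negation)
≡ (¬p3 ∧ (¬p1 ∨ p2) ∧ (p1 ∨ ¬p2) ∧ ¬p3) ∨ ((p3 ∨ (p1 ∧ ¬p2) ∨ (¬p1 ∧ p2)) ∧ p3)   (double negation)
≡ (¬p3 ∧ ¬p1 ∧ p1 ∧ ¬p3) ∨ (¬p3 ∧ ¬p1 ∧ ¬p2 ∧ ¬p3) ∨ (¬p3 ∧ p2 ∧ p1 ∧ ¬p3) ∨ (¬p3 ∧ p2 ∧ ¬p2 ∧ ¬p3) ∨ (p3 ∧ p3) ∨ (p1 ∧ ¬p2 ∧ p3) ∨ (¬p1 ∧ p2 ∧ p3)   (distribute ∧ over ∨)
≡ (¬p3 ∧ ¬p1 ∧ ¬p2) ∨ (¬p3 ∧ p2 ∧ p1) ∨ p3   (simplify)

(¬p3 ∧ ¬p1 ∧ ¬p2) ∨ (¬p3 ∧ p2 ∧ p1) ∨ p3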